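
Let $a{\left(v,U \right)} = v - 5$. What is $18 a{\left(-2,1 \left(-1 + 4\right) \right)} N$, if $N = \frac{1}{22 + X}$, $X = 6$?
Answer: $- \frac{9}{2} \approx -4.5$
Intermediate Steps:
$N = \frac{1}{28}$ ($N = \frac{1}{22 + 6} = \frac{1}{28} \approx 0.035714$)
$a{\left(v,U \right)} = -5 + v$
$18 a{\left(-2,1 \left(-1 + 4\right) \right)} N = 18 \left(-5 - 2\right) \frac{1}{28} = 18 \left(-7\right) \frac{1}{28} = \left(-126\right) \frac{1}{28} = - \frac{9}{2}$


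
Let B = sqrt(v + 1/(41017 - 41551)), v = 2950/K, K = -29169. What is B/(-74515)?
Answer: -I*sqrt(308538319054)/128962663410 ≈ -4.3072e-6*I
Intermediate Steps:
v = -2950/29169 (v = 2950/(-29169) = 2950*(-1/29169) = -2950/29169 ≈ -0.10113)
B = I*sqrt(308538319054)/1730694 (B = sqrt(-2950/29169 + 1/(41017 - 41551)) = sqrt(-2950/29169 + 1/(-534)) = sqrt(-2950/29169 - 1/534) = sqrt(-534823/5192082) = I*sqrt(308538319054)/1730694 ≈ 0.32095*I)
B/(-74515) = (I*sqrt(308538319054)/1730694)/(-74515) = (I*sqrt(308538319054)/1730694)*(-1/74515) = -I*sqrt(308538319054)/128962663410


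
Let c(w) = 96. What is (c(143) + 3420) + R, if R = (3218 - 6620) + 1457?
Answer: 1571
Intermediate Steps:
R = -1945 (R = -3402 + 1457 = -1945)
(c(143) + 3420) + R = (96 + 3420) - 1945 = 3516 - 1945 = 1571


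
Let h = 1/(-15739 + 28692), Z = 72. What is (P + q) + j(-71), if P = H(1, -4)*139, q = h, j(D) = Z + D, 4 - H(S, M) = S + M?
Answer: 12616223/12953 ≈ 974.00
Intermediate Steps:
H(S, M) = 4 - M - S (H(S, M) = 4 - (S + M) = 4 - (M + S) = 4 + (-M - S) = 4 - M - S)
j(D) = 72 + D
h = 1/12953 ≈ 7.7202e-5
q = 1/12953 ≈ 7.7202e-5
P = 973 (P = (4 - 1*(-4) - 1*1)*139 = (4 + 4 - 1)*139 = 7*139 = 973)
(P + q) + j(-71) = (973 + 1/12953) + (72 - 71) = 12603270/12953 + 1 = 12616223/12953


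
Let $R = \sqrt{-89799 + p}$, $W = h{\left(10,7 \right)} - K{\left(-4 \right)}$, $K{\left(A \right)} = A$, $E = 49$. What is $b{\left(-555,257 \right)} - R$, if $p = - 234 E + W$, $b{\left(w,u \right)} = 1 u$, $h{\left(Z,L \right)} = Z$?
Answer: $257 - 73 i \sqrt{19} \approx 257.0 - 318.2 i$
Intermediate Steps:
$W = 14$ ($W = 10 - -4 = 10 + 4 = 14$)
$b{\left(w,u \right)} = u$
$p = -11452$ ($p = \left(-234\right) 49 + 14 = -11466 + 14 = -11452$)
$R = 73 i \sqrt{19}$ ($R = \sqrt{-89799 - 11452} = \sqrt{-101251} = 73 i \sqrt{19} \approx 318.2 i$)
$b{\left(-555,257 \right)} - R = 257 - 73 i \sqrt{19}$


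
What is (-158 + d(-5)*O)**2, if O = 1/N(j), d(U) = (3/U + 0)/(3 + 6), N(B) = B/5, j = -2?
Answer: 896809/36 ≈ 24911.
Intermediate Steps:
N(B) = B/5 (N(B) = B*(1/5) = B/5)
d(U) = 1/(3*U) (d(U) = (3/U)/9 = (3/U)*(1/9) = 1/(3*U))
O = -5/2 (O = 1/((1/5)*(-2)) = 1/(-2/5) = -5/2 ≈ -2.5000)
(-158 + d(-5)*O)**2 = (-158 + ((1/3)/(-5))*(-5/2))**2 = (-158 + ((1/3)*(-1/5))*(-5/2))**2 = (-158 - 1/15*(-5/2))**2 = (-158 + 1/6)**2 = (-947/6)**2 = 896809/36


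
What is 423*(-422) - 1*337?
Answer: -178843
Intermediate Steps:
423*(-422) - 1*337 = -178506 - 337 = -178843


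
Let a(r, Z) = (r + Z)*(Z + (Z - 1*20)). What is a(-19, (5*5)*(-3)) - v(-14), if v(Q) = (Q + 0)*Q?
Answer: 15784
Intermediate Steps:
v(Q) = Q² (v(Q) = Q*Q = Q²)
a(r, Z) = (-20 + 2*Z)*(Z + r) (a(r, Z) = (Z + r)*(Z + (Z - 20)) = (Z + r)*(Z + (-20 + Z)) = (Z + r)*(-20 + 2*Z) = (-20 + 2*Z)*(Z + r))
a(-19, (5*5)*(-3)) - v(-14) = (-20*5*5*(-3) - 20*(-19) + 2*((5*5)*(-3))² + 2*((5*5)*(-3))*(-19)) - 1*(-14)² = (-500*(-3) + 380 + 2*(25*(-3))² + 2*(25*(-3))*(-19)) - 1*196 = (-20*(-75) + 380 + 2*(-75)² + 2*(-75)*(-19)) - 196 = (1500 + 380 + 2*5625 + 2850) - 196 = (1500 + 380 + 11250 + 2850) - 196 = 15980 - 196 = 15784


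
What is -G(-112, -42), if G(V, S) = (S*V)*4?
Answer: -18816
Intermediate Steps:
G(V, S) = 4*S*V
-G(-112, -42) = -4*(-42)*(-112) = -1*18816 = -18816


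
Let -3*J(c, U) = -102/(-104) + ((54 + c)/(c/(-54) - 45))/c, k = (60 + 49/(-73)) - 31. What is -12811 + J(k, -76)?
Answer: -30904385096367/2412274436 ≈ -12811.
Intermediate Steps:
k = 2068/73 (k = (60 + 49*(-1/73)) - 31 = (60 - 49/73) - 31 = 4331/73 - 31 = 2068/73 ≈ 28.329)
J(c, U) = -17/52 - (54 + c)/(3*c*(-45 - c/54)) (J(c, U) = -(-102/(-104) + ((54 + c)/(c/(-54) - 45))/c)/3 = -(-102*(-1/104) + ((54 + c)/(c*(-1/54) - 45))/c)/3 = -(51/52 + ((54 + c)/(-c/54 - 45))/c)/3 = -(51/52 + ((54 + c)/(-45 - c/54))/c)/3 = -(51/52 + (54 + c)/(c*(-45 - c/54)))/3 = -17/52 - (54 + c)/(3*c*(-45 - c/54)))
-12811 + J(k, -76) = -12811 + (50544 - 40374*2068/73 - 17*(2068/73)²)/(52*(2068/73)*(2430 + 2068/73)) = -12811 + (1/52)*(73/2068)*(50544 - 83493432/73 - 17*4276624/5329)/(179458/73) = -12811 + (1/52)*(73/2068)*(73/179458)*(50544 - 83493432/73 - 72702608/5329) = -12811 + (1/52)*(73/2068)*(73/179458)*(-5898374168/5329) = -12811 - 737296771/2412274436 = -30904385096367/2412274436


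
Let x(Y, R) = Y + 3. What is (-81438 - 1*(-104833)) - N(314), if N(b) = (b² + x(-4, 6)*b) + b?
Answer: -75201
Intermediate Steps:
x(Y, R) = 3 + Y
N(b) = b² (N(b) = (b² + (3 - 4)*b) + b = (b² - b) + b = b²)
(-81438 - 1*(-104833)) - N(314) = (-81438 - 1*(-104833)) - 1*314² = (-81438 + 104833) - 1*98596 = 23395 - 98596 = -75201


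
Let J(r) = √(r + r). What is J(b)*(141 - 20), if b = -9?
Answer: 363*I*√2 ≈ 513.36*I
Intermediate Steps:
J(r) = √2*√r (J(r) = √(2*r) = √2*√r)
J(b)*(141 - 20) = (√2*√(-9))*(141 - 20) = (√2*(3*I))*121 = (3*I*√2)*121 = 363*I*√2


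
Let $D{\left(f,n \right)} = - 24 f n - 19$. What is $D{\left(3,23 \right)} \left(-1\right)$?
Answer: $1675$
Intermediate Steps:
$D{\left(f,n \right)} = -19 - 24 f n$ ($D{\left(f,n \right)} = - 24 f n - 19 = -19 - 24 f n$)
$D{\left(3,23 \right)} \left(-1\right) = \left(-19 - 72 \cdot 23\right) \left(-1\right) = \left(-19 - 1656\right) \left(-1\right) = \left(-1675\right) \left(-1\right) = 1675$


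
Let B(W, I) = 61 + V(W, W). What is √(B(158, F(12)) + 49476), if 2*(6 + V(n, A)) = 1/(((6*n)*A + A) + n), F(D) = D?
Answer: √44637357015402/30020 ≈ 222.56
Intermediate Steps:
V(n, A) = -6 + 1/(2*(A + n + 6*A*n)) (V(n, A) = -6 + 1/(2*(((6*n)*A + A) + n)) = -6 + 1/(2*((6*A*n + A) + n)) = -6 + 1/(2*((A + 6*A*n) + n)) = -6 + 1/(2*(A + n + 6*A*n)))
B(W, I) = 61 + (½ - 36*W² - 12*W)/(2*W + 6*W²) (B(W, I) = 61 + (½ - 6*W - 6*W - 36*W*W)/(W + W + 6*W*W) = 61 + (½ - 6*W - 6*W - 36*W²)/(W + W + 6*W²) = 61 + (½ - 36*W² - 12*W)/(2*W + 6*W²))
√(B(158, F(12)) + 49476) = √((¼)*(1 + 220*158 + 660*158²)/(158*(1 + 3*158)) + 49476) = √((¼)*(1/158)*(1 + 34760 + 660*24964)/(1 + 474) + 49476) = √((¼)*(1/158)*(1 + 34760 + 16476240)/475 + 49476) = √((¼)*(1/158)*(1/475)*16511001 + 49476) = √(16511001/300200 + 49476) = √(14869206201/300200) = √44637357015402/30020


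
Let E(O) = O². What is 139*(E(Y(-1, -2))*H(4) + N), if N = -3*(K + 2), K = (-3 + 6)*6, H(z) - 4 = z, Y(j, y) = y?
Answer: -3892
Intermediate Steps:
H(z) = 4 + z
K = 18 (K = 3*6 = 18)
N = -60 (N = -3*(18 + 2) = -3*20 = -60)
139*(E(Y(-1, -2))*H(4) + N) = 139*((-2)²*(4 + 4) - 60) = 139*(4*8 - 60) = 139*(32 - 60) = 139*(-28) = -3892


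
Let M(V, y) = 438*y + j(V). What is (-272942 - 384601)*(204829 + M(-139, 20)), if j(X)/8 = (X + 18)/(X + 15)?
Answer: -4353921632043/31 ≈ -1.4045e+11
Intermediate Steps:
j(X) = 8*(18 + X)/(15 + X) (j(X) = 8*((X + 18)/(X + 15)) = 8*((18 + X)/(15 + X)) = 8*(18 + X)/(15 + X))
M(V, y) = 438*y + 8*(18 + V)/(15 + V)
(-272942 - 384601)*(204829 + M(-139, 20)) = (-272942 - 384601)*(204829 + 2*(72 + 4*(-139) + 219*20*(15 - 139))/(15 - 139)) = -657543*(204829 + 2*(72 - 556 + 219*20*(-124))/(-124)) = -657543*(204829 + 2*(-1/124)*(72 - 556 - 543120)) = -657543*(204829 + 2*(-1/124)*(-543604)) = -657543*(204829 + 271802/31) = -657543*6621501/31 = -4353921632043/31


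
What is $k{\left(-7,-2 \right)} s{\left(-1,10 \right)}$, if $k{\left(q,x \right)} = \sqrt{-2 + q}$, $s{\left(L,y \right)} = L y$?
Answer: $- 30 i \approx - 30.0 i$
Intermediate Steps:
$k{\left(-7,-2 \right)} s{\left(-1,10 \right)} = \sqrt{-2 - 7} \left(\left(-1\right) 10\right) = \sqrt{-9} \left(-10\right) = 3 i \left(-10\right) = - 30 i$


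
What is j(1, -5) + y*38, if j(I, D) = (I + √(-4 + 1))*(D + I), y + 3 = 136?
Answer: 5050 - 4*I*√3 ≈ 5050.0 - 6.9282*I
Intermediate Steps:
y = 133 (y = -3 + 136 = 133)
j(I, D) = (D + I)*(I + I*√3) (j(I, D) = (I + √(-3))*(D + I) = (I + I*√3)*(D + I) = (D + I)*(I + I*√3))
j(1, -5) + y*38 = (1² - 5*1 + I*(-5)*√3 + I*1*√3) + 133*38 = (1 - 5 - 5*I*√3 + I*√3) + 5054 = (-4 - 4*I*√3) + 5054 = 5050 - 4*I*√3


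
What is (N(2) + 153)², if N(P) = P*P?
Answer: 24649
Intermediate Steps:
N(P) = P²
(N(2) + 153)² = (2² + 153)² = (4 + 153)² = 157² = 24649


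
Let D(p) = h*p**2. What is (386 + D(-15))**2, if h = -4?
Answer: 264196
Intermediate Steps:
D(p) = -4*p**2
(386 + D(-15))**2 = (386 - 4*(-15)**2)**2 = (386 - 4*225)**2 = (386 - 900)**2 = (-514)**2 = 264196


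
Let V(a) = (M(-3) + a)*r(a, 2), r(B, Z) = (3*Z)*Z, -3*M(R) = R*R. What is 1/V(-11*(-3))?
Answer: 1/360 ≈ 0.0027778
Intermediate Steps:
M(R) = -R²/3 (M(R) = -R*R/3 = -R²/3)
r(B, Z) = 3*Z²
V(a) = -36 + 12*a (V(a) = (-⅓*(-3)² + a)*(3*2²) = (-⅓*9 + a)*(3*4) = (-3 + a)*12 = -36 + 12*a)
1/V(-11*(-3)) = 1/(-36 + 12*(-11*(-3))) = 1/(-36 + 12*33) = 1/(-36 + 396) = 1/360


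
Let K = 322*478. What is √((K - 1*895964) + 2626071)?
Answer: √1884023 ≈ 1372.6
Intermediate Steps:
K = 153916
√((K - 1*895964) + 2626071) = √((153916 - 1*895964) + 2626071) = √((153916 - 895964) + 2626071) = √(-742048 + 2626071) = √1884023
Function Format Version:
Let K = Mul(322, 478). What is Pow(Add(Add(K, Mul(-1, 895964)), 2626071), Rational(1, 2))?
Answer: Pow(1884023, Rational(1, 2)) ≈ 1372.6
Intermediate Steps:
K = 153916
Pow(Add(Add(K, Mul(-1, 895964)), 2626071), Rational(1, 2)) = Pow(Add(Add(153916, Mul(-1, 895964)), 2626071), Rational(1, 2)) = Pow(Add(Add(153916, -895964), 2626071), Rational(1, 2)) = Pow(Add(-742048, 2626071), Rational(1, 2)) = Pow(1884023, Rational(1, 2))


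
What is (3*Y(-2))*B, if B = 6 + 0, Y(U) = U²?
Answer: 72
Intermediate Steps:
B = 6
(3*Y(-2))*B = (3*(-2)²)*6 = (3*4)*6 = 12*6 = 72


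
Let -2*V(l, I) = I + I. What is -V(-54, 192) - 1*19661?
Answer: -19469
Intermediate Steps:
V(l, I) = -I (V(l, I) = -(I + I)/2 = -I)
-V(-54, 192) - 1*19661 = -(-1)*192 - 1*19661 = -1*(-192) - 19661 = 192 - 19661 = -19469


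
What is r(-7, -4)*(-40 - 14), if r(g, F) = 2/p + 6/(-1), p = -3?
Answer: 360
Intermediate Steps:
r(g, F) = -20/3 (r(g, F) = 2/(-3) + 6/(-1) = 2*(-⅓) + 6*(-1) = -⅔ - 6 = -20/3)
r(-7, -4)*(-40 - 14) = -20*(-40 - 14)/3 = -20/3*(-54) = 360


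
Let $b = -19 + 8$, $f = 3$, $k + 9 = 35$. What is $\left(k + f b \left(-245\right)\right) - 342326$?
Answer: $-334215$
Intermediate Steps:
$k = 26$ ($k = -9 + 35 = 26$)
$b = -11$
$\left(k + f b \left(-245\right)\right) - 342326 = \left(26 + 3 \left(-11\right) \left(-245\right)\right) - 342326 = \left(26 - -8085\right) - 342326 = \left(26 + 8085\right) - 342326 = 8111 - 342326 = -334215$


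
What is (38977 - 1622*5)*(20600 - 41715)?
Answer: -651756705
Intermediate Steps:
(38977 - 1622*5)*(20600 - 41715) = (38977 - 8110)*(-21115) = 30867*(-21115) = -651756705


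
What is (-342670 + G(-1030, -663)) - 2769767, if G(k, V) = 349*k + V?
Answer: -3472570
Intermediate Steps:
G(k, V) = V + 349*k
(-342670 + G(-1030, -663)) - 2769767 = (-342670 + (-663 + 349*(-1030))) - 2769767 = (-342670 + (-663 - 359470)) - 2769767 = (-342670 - 360133) - 2769767 = -702803 - 2769767 = -3472570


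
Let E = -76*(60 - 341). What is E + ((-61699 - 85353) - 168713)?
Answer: -294409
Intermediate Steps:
E = 21356 (E = -76*(-281) = 21356)
E + ((-61699 - 85353) - 168713) = 21356 + ((-61699 - 85353) - 168713) = 21356 + (-147052 - 168713) = 21356 - 315765 = -294409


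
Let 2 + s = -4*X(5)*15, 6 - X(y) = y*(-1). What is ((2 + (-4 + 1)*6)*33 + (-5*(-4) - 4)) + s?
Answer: -1174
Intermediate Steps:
X(y) = 6 + y (X(y) = 6 - y*(-1) = 6 - (-1)*y = 6 + y)
s = -662 (s = -2 - 4*(6 + 5)*15 = -2 - 4*11*15 = -2 - 44*15 = -2 - 660 = -662)
((2 + (-4 + 1)*6)*33 + (-5*(-4) - 4)) + s = ((2 + (-4 + 1)*6)*33 + (-5*(-4) - 4)) - 662 = ((2 - 3*6)*33 + (20 - 4)) - 662 = ((2 - 18)*33 + 16) - 662 = (-16*33 + 16) - 662 = (-528 + 16) - 662 = -512 - 662 = -1174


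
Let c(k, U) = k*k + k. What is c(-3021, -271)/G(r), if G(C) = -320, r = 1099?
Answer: -456171/16 ≈ -28511.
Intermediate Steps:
c(k, U) = k + k² (c(k, U) = k² + k = k + k²)
c(-3021, -271)/G(r) = -3021*(1 - 3021)/(-320) = -3021*(-3020)*(-1/320) = 9123420*(-1/320) = -456171/16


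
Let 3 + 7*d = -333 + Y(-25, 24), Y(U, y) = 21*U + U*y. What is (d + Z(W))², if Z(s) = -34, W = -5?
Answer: 2886601/49 ≈ 58910.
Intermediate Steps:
d = -1461/7 (d = -3/7 + (-333 - 25*(21 + 24))/7 = -3/7 + (-333 - 25*45)/7 = -3/7 + (-333 - 1125)/7 = -3/7 + (⅐)*(-1458) = -3/7 - 1458/7 = -1461/7 ≈ -208.71)
(d + Z(W))² = (-1461/7 - 34)² = (-1699/7)² = 2886601/49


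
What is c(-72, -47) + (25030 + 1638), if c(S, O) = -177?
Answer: 26491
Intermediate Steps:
c(-72, -47) + (25030 + 1638) = -177 + (25030 + 1638) = -177 + 26668 = 26491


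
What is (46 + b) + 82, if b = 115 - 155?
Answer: 88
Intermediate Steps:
b = -40
(46 + b) + 82 = (46 - 40) + 82 = 6 + 82 = 88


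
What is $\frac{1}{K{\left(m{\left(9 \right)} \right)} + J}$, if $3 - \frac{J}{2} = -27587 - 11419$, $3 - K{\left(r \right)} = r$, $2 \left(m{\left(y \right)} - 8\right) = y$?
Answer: $\frac{2}{156017} \approx 1.2819 \cdot 10^{-5}$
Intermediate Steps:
$m{\left(y \right)} = 8 + \frac{y}{2}$
$K{\left(r \right)} = 3 - r$
$J = 78018$ ($J = 6 - 2 \left(-27587 - 11419\right) = 6 - -78012 = 6 + 78012 = 78018$)
$\frac{1}{K{\left(m{\left(9 \right)} \right)} + J} = \frac{1}{\left(3 - \left(8 + \frac{1}{2} \cdot 9\right)\right) + 78018} = \frac{1}{\left(3 - \left(8 + \frac{9}{2}\right)\right) + 78018} = \frac{1}{\left(3 - \frac{25}{2}\right) + 78018} = \frac{1}{- \frac{19}{2} + 78018} = \frac{1}{\frac{156017}{2}} = \frac{2}{156017}$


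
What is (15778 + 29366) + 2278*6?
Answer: 58812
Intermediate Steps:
(15778 + 29366) + 2278*6 = 45144 + 13668 = 58812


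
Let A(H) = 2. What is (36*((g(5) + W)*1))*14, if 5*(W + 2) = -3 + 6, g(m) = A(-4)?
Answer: 1512/5 ≈ 302.40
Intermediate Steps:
g(m) = 2
W = -7/5 (W = -2 + (-3 + 6)/5 = -2 + (⅕)*3 = -2 + ⅗ = -7/5 ≈ -1.4000)
(36*((g(5) + W)*1))*14 = (36*((2 - 7/5)*1))*14 = (36*((⅗)*1))*14 = (36*(⅗))*14 = (108/5)*14 = 1512/5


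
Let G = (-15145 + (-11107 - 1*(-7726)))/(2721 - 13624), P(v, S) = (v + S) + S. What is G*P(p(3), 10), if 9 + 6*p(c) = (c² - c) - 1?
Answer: 1074508/32709 ≈ 32.851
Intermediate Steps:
p(c) = -5/3 - c/6 + c²/6 (p(c) = -3/2 + ((c² - c) - 1)/6 = -3/2 + (-1 + c² - c)/6 = -3/2 + (-⅙ - c/6 + c²/6) = -5/3 - c/6 + c²/6)
P(v, S) = v + 2*S (P(v, S) = (S + v) + S = v + 2*S)
G = 18526/10903 (G = (-15145 + (-11107 + 7726))/(-10903) = (-15145 - 3381)*(-1/10903) = -18526*(-1/10903) = 18526/10903 ≈ 1.6992)
G*P(p(3), 10) = 18526*((-5/3 - ⅙*3 + (⅙)*3²) + 2*10)/10903 = 18526*((-5/3 - ½ + (⅙)*9) + 20)/10903 = 18526*((-5/3 - ½ + 3/2) + 20)/10903 = 18526*(-⅔ + 20)/10903 = (18526/10903)*(58/3) = 1074508/32709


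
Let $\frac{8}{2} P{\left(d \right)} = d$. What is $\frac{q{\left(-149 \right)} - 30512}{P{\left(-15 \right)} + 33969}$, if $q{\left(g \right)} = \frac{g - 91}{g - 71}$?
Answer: $- \frac{1342480}{1494471} \approx -0.8983$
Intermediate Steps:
$q{\left(g \right)} = \frac{-91 + g}{-71 + g}$
$P{\left(d \right)} = \frac{d}{4}$
$\frac{q{\left(-149 \right)} - 30512}{P{\left(-15 \right)} + 33969} = \frac{\frac{-91 - 149}{-71 - 149} - 30512}{\frac{1}{4} \left(-15\right) + 33969} = \frac{\frac{1}{-220} \left(-240\right) - 30512}{- \frac{15}{4} + 33969} = \frac{\left(- \frac{1}{220}\right) \left(-240\right) - 30512}{\frac{135861}{4}} = \left(\frac{12}{11} - 30512\right) \frac{4}{135861} = \left(- \frac{335620}{11}\right) \frac{4}{135861} = - \frac{1342480}{1494471}$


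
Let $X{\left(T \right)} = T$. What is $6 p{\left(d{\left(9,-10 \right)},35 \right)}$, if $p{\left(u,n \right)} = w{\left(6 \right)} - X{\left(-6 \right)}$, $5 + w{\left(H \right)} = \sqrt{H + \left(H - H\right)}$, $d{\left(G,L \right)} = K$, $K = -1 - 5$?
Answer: $6 + 6 \sqrt{6} \approx 20.697$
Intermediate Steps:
$K = -6$
$d{\left(G,L \right)} = -6$
$w{\left(H \right)} = -5 + \sqrt{H}$ ($w{\left(H \right)} = -5 + \sqrt{H + \left(H - H\right)} = -5 + \sqrt{H + 0} = -5 + \sqrt{H}$)
$p{\left(u,n \right)} = 1 + \sqrt{6}$ ($p{\left(u,n \right)} = \left(-5 + \sqrt{6}\right) - -6 = \left(-5 + \sqrt{6}\right) + 6 = 1 + \sqrt{6}$)
$6 p{\left(d{\left(9,-10 \right)},35 \right)} = 6 \left(1 + \sqrt{6}\right) = 6 + 6 \sqrt{6}$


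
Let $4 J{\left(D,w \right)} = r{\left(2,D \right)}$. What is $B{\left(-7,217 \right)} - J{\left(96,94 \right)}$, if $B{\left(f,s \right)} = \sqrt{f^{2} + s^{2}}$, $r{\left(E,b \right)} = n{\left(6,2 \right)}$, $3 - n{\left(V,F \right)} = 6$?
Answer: $\frac{3}{4} + 7 \sqrt{962} \approx 217.86$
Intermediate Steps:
$n{\left(V,F \right)} = -3$ ($n{\left(V,F \right)} = 3 - 6 = -3$)
$r{\left(E,b \right)} = -3$
$J{\left(D,w \right)} = - \frac{3}{4}$ ($J{\left(D,w \right)} = \frac{1}{4} \left(-3\right) = - \frac{3}{4}$)
$B{\left(-7,217 \right)} - J{\left(96,94 \right)} = \sqrt{\left(-7\right)^{2} + 217^{2}} - - \frac{3}{4} = \sqrt{49 + 47089} + \frac{3}{4} = \sqrt{47138} + \frac{3}{4} = 7 \sqrt{962} + \frac{3}{4} = \frac{3}{4} + 7 \sqrt{962}$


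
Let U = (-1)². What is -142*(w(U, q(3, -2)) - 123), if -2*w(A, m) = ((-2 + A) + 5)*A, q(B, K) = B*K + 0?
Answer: 17750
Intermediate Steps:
q(B, K) = B*K
U = 1
w(A, m) = -A*(3 + A)/2 (w(A, m) = -((-2 + A) + 5)*A/2 = -(3 + A)*A/2 = -A*(3 + A)/2)
-142*(w(U, q(3, -2)) - 123) = -142*(-½*1*(3 + 1) - 123) = -142*(-½*1*4 - 123) = -142*(-2 - 123) = -142*(-125) = 17750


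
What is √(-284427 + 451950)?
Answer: √167523 ≈ 409.30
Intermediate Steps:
√(-284427 + 451950) = √167523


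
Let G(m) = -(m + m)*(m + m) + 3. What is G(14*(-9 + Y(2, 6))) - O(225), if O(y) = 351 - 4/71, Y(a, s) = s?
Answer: -525680/71 ≈ -7403.9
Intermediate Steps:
G(m) = 3 - 4*m² (G(m) = -2*m*2*m + 3 = -4*m² + 3 = 3 - 4*m²)
O(y) = 24917/71 (O(y) = 351 - 4/71 = 24917/71)
G(14*(-9 + Y(2, 6))) - O(225) = (3 - 4*196*(-9 + 6)²) - 1*24917/71 = (3 - 4*(14*(-3))²) - 24917/71 = (3 - 4*(-42)²) - 24917/71 = (3 - 4*1764) - 24917/71 = (3 - 7056) - 24917/71 = -7053 - 24917/71 = -525680/71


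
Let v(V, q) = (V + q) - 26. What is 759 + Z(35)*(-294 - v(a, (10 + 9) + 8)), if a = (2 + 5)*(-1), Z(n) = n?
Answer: -9321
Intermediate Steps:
a = -7 (a = 7*(-1) = -7)
v(V, q) = -26 + V + q
759 + Z(35)*(-294 - v(a, (10 + 9) + 8)) = 759 + 35*(-294 - (-26 - 7 + ((10 + 9) + 8))) = 759 + 35*(-294 - (-26 - 7 + (19 + 8))) = 759 + 35*(-294 - (-26 - 7 + 27)) = 759 + 35*(-294 - 1*(-6)) = 759 + 35*(-294 + 6) = 759 + 35*(-288) = 759 - 10080 = -9321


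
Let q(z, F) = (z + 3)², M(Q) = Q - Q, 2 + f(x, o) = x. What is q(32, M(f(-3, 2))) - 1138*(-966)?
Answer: 1100533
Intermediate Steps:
f(x, o) = -2 + x
M(Q) = 0
q(z, F) = (3 + z)²
q(32, M(f(-3, 2))) - 1138*(-966) = (3 + 32)² - 1138*(-966) = 35² + 1099308 = 1225 + 1099308 = 1100533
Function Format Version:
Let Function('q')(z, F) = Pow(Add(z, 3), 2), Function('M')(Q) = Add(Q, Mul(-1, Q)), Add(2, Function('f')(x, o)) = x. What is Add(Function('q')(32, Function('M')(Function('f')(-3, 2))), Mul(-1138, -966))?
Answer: 1100533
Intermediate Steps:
Function('f')(x, o) = Add(-2, x)
Function('M')(Q) = 0
Function('q')(z, F) = Pow(Add(3, z), 2)
Add(Function('q')(32, Function('M')(Function('f')(-3, 2))), Mul(-1138, -966)) = Add(Pow(Add(3, 32), 2), Mul(-1138, -966)) = Add(Pow(35, 2), 1099308) = Add(1225, 1099308) = 1100533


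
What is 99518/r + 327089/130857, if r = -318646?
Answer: 45601487284/20848529811 ≈ 2.1873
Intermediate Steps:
99518/r + 327089/130857 = 99518/(-318646) + 327089/130857 = 99518*(-1/318646) + 327089*(1/130857) = -49759/159323 + 327089/130857 = 45601487284/20848529811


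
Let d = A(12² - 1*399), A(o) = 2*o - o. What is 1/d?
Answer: -1/255 ≈ -0.0039216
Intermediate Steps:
A(o) = o
d = -255 (d = 12² - 1*399 = 144 - 399 = -255)
1/d = 1/(-255) = -1/255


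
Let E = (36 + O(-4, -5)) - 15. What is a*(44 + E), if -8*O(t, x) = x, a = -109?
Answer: -57225/8 ≈ -7153.1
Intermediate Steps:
O(t, x) = -x/8
E = 173/8 (E = (36 - 1/8*(-5)) - 15 = (36 + 5/8) - 15 = 293/8 - 15 = 173/8 ≈ 21.625)
a*(44 + E) = -109*(44 + 173/8) = -109*525/8 = -57225/8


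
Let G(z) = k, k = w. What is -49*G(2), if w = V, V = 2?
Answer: -98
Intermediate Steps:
w = 2
k = 2
G(z) = 2
-49*G(2) = -49*2 = -98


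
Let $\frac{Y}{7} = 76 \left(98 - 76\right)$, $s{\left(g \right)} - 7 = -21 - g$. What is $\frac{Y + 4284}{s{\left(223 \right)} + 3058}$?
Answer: $\frac{2284}{403} \approx 5.6675$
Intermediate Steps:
$s{\left(g \right)} = -14 - g$ ($s{\left(g \right)} = 7 - \left(21 + g\right) = -14 - g$)
$Y = 11704$ ($Y = 7 \cdot 76 \left(98 - 76\right) = 7 \cdot 76 \cdot 22 = 7 \cdot 1672 = 11704$)
$\frac{Y + 4284}{s{\left(223 \right)} + 3058} = \frac{11704 + 4284}{\left(-14 - 223\right) + 3058} = \frac{15988}{\left(-14 - 223\right) + 3058} = \frac{15988}{-237 + 3058} = \frac{15988}{2821} = 15988 \cdot \frac{1}{2821} = \frac{2284}{403}$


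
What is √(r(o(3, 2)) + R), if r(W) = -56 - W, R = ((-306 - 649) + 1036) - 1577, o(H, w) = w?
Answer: I*√1554 ≈ 39.421*I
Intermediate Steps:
R = -1496 (R = (-955 + 1036) - 1577 = 81 - 1577 = -1496)
√(r(o(3, 2)) + R) = √((-56 - 1*2) - 1496) = √((-56 - 2) - 1496) = √(-58 - 1496) = √(-1554) = I*√1554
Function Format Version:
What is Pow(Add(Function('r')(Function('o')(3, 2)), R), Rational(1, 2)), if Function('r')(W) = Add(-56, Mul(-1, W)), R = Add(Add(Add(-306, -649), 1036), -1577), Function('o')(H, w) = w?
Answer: Mul(I, Pow(1554, Rational(1, 2))) ≈ Mul(39.421, I)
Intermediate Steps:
R = -1496 (R = Add(Add(-955, 1036), -1577) = Add(81, -1577) = -1496)
Pow(Add(Function('r')(Function('o')(3, 2)), R), Rational(1, 2)) = Pow(Add(Add(-56, Mul(-1, 2)), -1496), Rational(1, 2)) = Pow(Add(Add(-56, -2), -1496), Rational(1, 2)) = Pow(Add(-58, -1496), Rational(1, 2)) = Pow(-1554, Rational(1, 2)) = Mul(I, Pow(1554, Rational(1, 2)))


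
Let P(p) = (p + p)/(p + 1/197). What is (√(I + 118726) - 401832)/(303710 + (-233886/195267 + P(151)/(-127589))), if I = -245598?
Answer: -49635583190793019728/37515089683796972725 + 247046443243908*I*√31718/37515089683796972725 ≈ -1.3231 + 0.0011728*I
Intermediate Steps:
P(p) = 2*p/(1/197 + p) (P(p) = (2*p)/(p + 1/197) = (2*p)/(1/197 + p) = 2*p/(1/197 + p))
(√(I + 118726) - 401832)/(303710 + (-233886/195267 + P(151)/(-127589))) = (√(-245598 + 118726) - 401832)/(303710 + (-233886/195267 + (394*151/(1 + 197*151))/(-127589))) = (√(-126872) - 401832)/(303710 + (-233886*1/195267 + (394*151/(1 + 29747))*(-1/127589))) = (2*I*√31718 - 401832)/(303710 + (-77962/65089 + (394*151/29748)*(-1/127589))) = (-401832 + 2*I*√31718)/(303710 + (-77962/65089 + (394*151*(1/29748))*(-1/127589))) = (-401832 + 2*I*√31718)/(303710 + (-77962/65089 + (29747/14874)*(-1/127589))) = (-401832 + 2*I*√31718)/(303710 + (-77962/65089 - 29747/1897758786)) = (-401832 + 2*I*√31718)/(303710 - 147955006676615/123523221621954) = (-401832 + 2*I*√31718)/(37515089683796972725/123523221621954) = (-401832 + 2*I*√31718)*(123523221621954/37515089683796972725) = -49635583190793019728/37515089683796972725 + 247046443243908*I*√31718/37515089683796972725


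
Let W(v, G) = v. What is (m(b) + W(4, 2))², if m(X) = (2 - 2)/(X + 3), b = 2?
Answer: 16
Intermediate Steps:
m(X) = 0 (m(X) = 0/(3 + X) = 0)
(m(b) + W(4, 2))² = (0 + 4)² = 4² = 16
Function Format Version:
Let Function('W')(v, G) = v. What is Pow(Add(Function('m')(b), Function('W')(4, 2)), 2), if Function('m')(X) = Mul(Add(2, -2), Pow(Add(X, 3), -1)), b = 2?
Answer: 16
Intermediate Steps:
Function('m')(X) = 0 (Function('m')(X) = Mul(0, Pow(Add(3, X), -1)) = 0)
Pow(Add(Function('m')(b), Function('W')(4, 2)), 2) = Pow(Add(0, 4), 2) = Pow(4, 2) = 16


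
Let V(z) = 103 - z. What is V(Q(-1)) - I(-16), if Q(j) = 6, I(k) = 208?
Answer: -111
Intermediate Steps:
V(Q(-1)) - I(-16) = (103 - 1*6) - 1*208 = (103 - 6) - 208 = 97 - 208 = -111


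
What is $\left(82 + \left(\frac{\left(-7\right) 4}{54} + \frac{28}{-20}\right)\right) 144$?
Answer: $\frac{172976}{15} \approx 11532.0$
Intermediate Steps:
$\left(82 + \left(\frac{\left(-7\right) 4}{54} + \frac{28}{-20}\right)\right) 144 = \left(82 + \left(\left(-28\right) \frac{1}{54} + 28 \left(- \frac{1}{20}\right)\right)\right) 144 = \left(82 - \frac{259}{135}\right) 144 = \frac{10811}{135} \cdot 144 = \frac{172976}{15}$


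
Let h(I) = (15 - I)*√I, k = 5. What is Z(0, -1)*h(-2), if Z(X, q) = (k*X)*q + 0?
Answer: 0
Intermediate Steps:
Z(X, q) = 5*X*q (Z(X, q) = (5*X)*q + 0 = 5*X*q + 0 = 5*X*q)
h(I) = √I*(15 - I)
Z(0, -1)*h(-2) = (5*0*(-1))*(√(-2)*(15 - 1*(-2))) = 0*((I*√2)*(15 + 2)) = 0*((I*√2)*17) = 0*(17*I*√2) = 0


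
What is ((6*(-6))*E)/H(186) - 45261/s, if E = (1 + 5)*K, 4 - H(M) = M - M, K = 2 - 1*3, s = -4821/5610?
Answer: 84724848/1607 ≈ 52722.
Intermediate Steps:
s = -1607/1870 (s = -4821*1/5610 = -1607/1870 ≈ -0.85936)
K = -1 (K = 2 - 3 = -1)
H(M) = 4 (H(M) = 4 - (M - M) = 4 - 1*0 = 4 + 0 = 4)
E = -6 (E = (1 + 5)*(-1) = 6*(-1) = -6)
((6*(-6))*E)/H(186) - 45261/s = ((6*(-6))*(-6))/4 - 45261/(-1607/1870) = -36*(-6)*(¼) - 45261*(-1870/1607) = 216*(¼) + 84638070/1607 = 54 + 84638070/1607 = 84724848/1607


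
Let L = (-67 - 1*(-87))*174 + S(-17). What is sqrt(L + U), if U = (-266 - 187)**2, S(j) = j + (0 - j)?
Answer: sqrt(208689) ≈ 456.82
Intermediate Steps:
S(j) = 0 (S(j) = j - j = 0)
U = 205209 (U = (-453)**2 = 205209)
L = 3480 (L = (-67 - 1*(-87))*174 + 0 = (-67 + 87)*174 + 0 = 20*174 + 0 = 3480 + 0 = 3480)
sqrt(L + U) = sqrt(3480 + 205209) = sqrt(208689)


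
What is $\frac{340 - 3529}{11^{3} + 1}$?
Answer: $- \frac{1063}{444} \approx -2.3941$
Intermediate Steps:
$\frac{340 - 3529}{11^{3} + 1} = - \frac{3189}{1331 + 1} = - \frac{3189}{1332} = \left(-3189\right) \frac{1}{1332} = - \frac{1063}{444}$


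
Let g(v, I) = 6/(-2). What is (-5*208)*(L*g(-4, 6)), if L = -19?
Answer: -59280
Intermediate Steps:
g(v, I) = -3 (g(v, I) = 6*(-½) = -3)
(-5*208)*(L*g(-4, 6)) = (-5*208)*(-19*(-3)) = -1040*57 = -59280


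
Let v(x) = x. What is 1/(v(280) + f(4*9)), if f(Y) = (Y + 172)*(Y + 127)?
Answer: 1/34184 ≈ 2.9253e-5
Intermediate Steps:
f(Y) = (127 + Y)*(172 + Y) (f(Y) = (172 + Y)*(127 + Y) = (127 + Y)*(172 + Y))
1/(v(280) + f(4*9)) = 1/(280 + (21844 + (4*9)² + 299*(4*9))) = 1/(280 + (21844 + 36² + 299*36)) = 1/(280 + (21844 + 1296 + 10764)) = 1/(280 + 33904) = 1/34184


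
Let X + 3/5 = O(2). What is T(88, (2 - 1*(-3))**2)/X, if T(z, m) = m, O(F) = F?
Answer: 125/7 ≈ 17.857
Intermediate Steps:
X = 7/5 (X = -3/5 + 2 = 7/5 ≈ 1.4000)
T(88, (2 - 1*(-3))**2)/X = (2 - 1*(-3))**2/(7/5) = (2 + 3)**2*(5/7) = 5**2*(5/7) = 25*(5/7) = 125/7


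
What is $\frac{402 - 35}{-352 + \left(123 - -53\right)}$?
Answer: $- \frac{367}{176} \approx -2.0852$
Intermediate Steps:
$\frac{402 - 35}{-352 + \left(123 - -53\right)} = \frac{367}{-352 + \left(123 + 53\right)} = \frac{367}{-352 + 176} = \frac{367}{-176} = 367 \left(- \frac{1}{176}\right) = - \frac{367}{176}$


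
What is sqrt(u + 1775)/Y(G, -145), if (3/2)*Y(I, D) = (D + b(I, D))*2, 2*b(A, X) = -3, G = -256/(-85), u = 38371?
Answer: -3*sqrt(40146)/586 ≈ -1.0258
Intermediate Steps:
G = 256/85 (G = -256*(-1/85) = 256/85 ≈ 3.0118)
b(A, X) = -3/2 (b(A, X) = (1/2)*(-3) = -3/2)
Y(I, D) = -2 + 4*D/3 (Y(I, D) = 2*((D - 3/2)*2)/3 = 2*((-3/2 + D)*2)/3 = 2*(-3 + 2*D)/3 = -2 + 4*D/3)
sqrt(u + 1775)/Y(G, -145) = sqrt(38371 + 1775)/(-2 + (4/3)*(-145)) = sqrt(40146)/(-2 - 580/3) = sqrt(40146)/(-586/3) = sqrt(40146)*(-3/586) = -3*sqrt(40146)/586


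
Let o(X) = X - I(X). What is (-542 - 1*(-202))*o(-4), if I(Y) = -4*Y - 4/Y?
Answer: 7140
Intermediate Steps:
o(X) = 4/X + 5*X (o(X) = X - (-4*X - 4/X) = X + (4*X + 4/X) = 4/X + 5*X)
(-542 - 1*(-202))*o(-4) = (-542 - 1*(-202))*(4/(-4) + 5*(-4)) = (-542 + 202)*(4*(-1/4) - 20) = -340*(-1 - 20) = -340*(-21) = 7140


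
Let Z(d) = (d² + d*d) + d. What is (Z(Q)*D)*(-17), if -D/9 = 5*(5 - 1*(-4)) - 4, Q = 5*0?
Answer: 0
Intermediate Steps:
Q = 0
Z(d) = d + 2*d² (Z(d) = (d² + d²) + d = 2*d² + d = d + 2*d²)
D = -369 (D = -9*(5*(5 - 1*(-4)) - 4) = -9*(5*(5 + 4) - 4) = -9*(5*9 - 4) = -9*(45 - 4) = -9*41 = -369)
(Z(Q)*D)*(-17) = ((0*(1 + 2*0))*(-369))*(-17) = ((0*(1 + 0))*(-369))*(-17) = ((0*1)*(-369))*(-17) = (0*(-369))*(-17) = 0*(-17) = 0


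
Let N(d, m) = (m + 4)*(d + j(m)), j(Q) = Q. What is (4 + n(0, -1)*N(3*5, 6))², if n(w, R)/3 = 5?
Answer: 9947716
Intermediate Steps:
N(d, m) = (4 + m)*(d + m) (N(d, m) = (m + 4)*(d + m) = (4 + m)*(d + m))
n(w, R) = 15 (n(w, R) = 3*5 = 15)
(4 + n(0, -1)*N(3*5, 6))² = (4 + 15*(6² + 4*(3*5) + 4*6 + (3*5)*6))² = (4 + 15*(36 + 4*15 + 24 + 15*6))² = (4 + 15*(36 + 60 + 24 + 90))² = (4 + 15*210)² = (4 + 3150)² = 3154² = 9947716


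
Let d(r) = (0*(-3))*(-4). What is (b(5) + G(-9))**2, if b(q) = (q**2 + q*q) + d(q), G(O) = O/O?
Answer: 2601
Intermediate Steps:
d(r) = 0 (d(r) = 0*(-4) = 0)
G(O) = 1
b(q) = 2*q**2 (b(q) = (q**2 + q*q) + 0 = (q**2 + q**2) + 0 = 2*q**2 + 0 = 2*q**2)
(b(5) + G(-9))**2 = (2*5**2 + 1)**2 = (2*25 + 1)**2 = (50 + 1)**2 = 51**2 = 2601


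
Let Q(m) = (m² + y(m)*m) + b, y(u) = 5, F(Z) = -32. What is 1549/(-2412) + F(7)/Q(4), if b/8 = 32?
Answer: -132373/176076 ≈ -0.75179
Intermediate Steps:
b = 256 (b = 8*32 = 256)
Q(m) = 256 + m² + 5*m (Q(m) = (m² + 5*m) + 256 = 256 + m² + 5*m)
1549/(-2412) + F(7)/Q(4) = 1549/(-2412) - 32/(256 + 4² + 5*4) = 1549*(-1/2412) - 32/(256 + 16 + 20) = -1549/2412 - 32/292 = -1549/2412 - 32*1/292 = -1549/2412 - 8/73 = -132373/176076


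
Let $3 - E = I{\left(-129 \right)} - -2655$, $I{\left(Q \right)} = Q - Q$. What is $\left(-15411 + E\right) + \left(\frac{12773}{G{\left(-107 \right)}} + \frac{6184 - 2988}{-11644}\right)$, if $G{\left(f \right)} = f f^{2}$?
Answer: $- \frac{64415483416459}{3566100173} \approx -18063.0$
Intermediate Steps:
$I{\left(Q \right)} = 0$
$G{\left(f \right)} = f^{3}$
$E = -2652$ ($E = 3 - \left(0 - -2655\right) = 3 - \left(0 + 2655\right) = 3 - 2655 = -2652$)
$\left(-15411 + E\right) + \left(\frac{12773}{G{\left(-107 \right)}} + \frac{6184 - 2988}{-11644}\right) = \left(-15411 - 2652\right) + \left(\frac{12773}{\left(-107\right)^{3}} + \frac{6184 - 2988}{-11644}\right) = -18063 + \left(\frac{12773}{-1225043} + \left(6184 - 2988\right) \left(- \frac{1}{11644}\right)\right) = -18063 + \left(12773 \left(- \frac{1}{1225043}\right) + 3196 \left(- \frac{1}{11644}\right)\right) = -18063 - \frac{1015991560}{3566100173} = - \frac{64415483416459}{3566100173}$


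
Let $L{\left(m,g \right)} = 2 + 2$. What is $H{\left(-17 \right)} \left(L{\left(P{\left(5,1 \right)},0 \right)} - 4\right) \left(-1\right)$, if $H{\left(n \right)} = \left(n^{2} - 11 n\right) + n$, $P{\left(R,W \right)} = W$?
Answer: $0$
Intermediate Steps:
$L{\left(m,g \right)} = 4$
$H{\left(n \right)} = n^{2} - 10 n$
$H{\left(-17 \right)} \left(L{\left(P{\left(5,1 \right)},0 \right)} - 4\right) \left(-1\right) = - 17 \left(-10 - 17\right) \left(4 - 4\right) \left(-1\right) = \left(-17\right) \left(-27\right) 0 \left(-1\right) = 459 \cdot 0 = 0$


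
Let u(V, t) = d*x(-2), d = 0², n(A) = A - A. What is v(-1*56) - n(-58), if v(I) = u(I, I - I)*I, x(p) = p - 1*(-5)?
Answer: 0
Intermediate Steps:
n(A) = 0
x(p) = 5 + p (x(p) = p + 5 = 5 + p)
d = 0
u(V, t) = 0 (u(V, t) = 0*(5 - 2) = 0*3 = 0)
v(I) = 0 (v(I) = 0*I = 0)
v(-1*56) - n(-58) = 0 - 1*0 = 0 + 0 = 0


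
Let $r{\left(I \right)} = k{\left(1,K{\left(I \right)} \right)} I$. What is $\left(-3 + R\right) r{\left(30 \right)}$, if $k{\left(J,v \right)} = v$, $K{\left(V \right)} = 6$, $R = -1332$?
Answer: $-240300$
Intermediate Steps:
$r{\left(I \right)} = 6 I$
$\left(-3 + R\right) r{\left(30 \right)} = \left(-3 - 1332\right) 6 \cdot 30 = \left(-1335\right) 180 = -240300$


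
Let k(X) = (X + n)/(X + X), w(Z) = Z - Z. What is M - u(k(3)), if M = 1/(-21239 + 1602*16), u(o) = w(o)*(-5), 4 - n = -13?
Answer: 1/4393 ≈ 0.00022763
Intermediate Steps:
n = 17 (n = 4 - 1*(-13) = 4 + 13 = 17)
w(Z) = 0
k(X) = (17 + X)/(2*X) (k(X) = (X + 17)/(X + X) = (17 + X)/((2*X)) = (17 + X)*(1/(2*X)) = (17 + X)/(2*X))
u(o) = 0 (u(o) = 0*(-5) = 0)
M = 1/4393 (M = 1/(-21239 + 25632) = 1/4393 ≈ 0.00022763)
M - u(k(3)) = 1/4393 - 1*0 = 1/4393 + 0 = 1/4393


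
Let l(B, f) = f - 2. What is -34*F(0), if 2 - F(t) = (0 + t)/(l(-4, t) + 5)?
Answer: -68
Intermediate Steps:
l(B, f) = -2 + f
F(t) = 2 - t/(3 + t) (F(t) = 2 - (0 + t)/((-2 + t) + 5) = 2 - t/(3 + t))
-34*F(0) = -34*(6 + 0)/(3 + 0) = -34*6/3 = -34*2 = -68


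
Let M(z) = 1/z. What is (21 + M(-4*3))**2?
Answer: 63001/144 ≈ 437.51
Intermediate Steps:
M(z) = 1/z
(21 + M(-4*3))**2 = (21 + 1/(-4*3))**2 = (21 + 1/(-12))**2 = (21 - 1/12)**2 = (251/12)**2 = 63001/144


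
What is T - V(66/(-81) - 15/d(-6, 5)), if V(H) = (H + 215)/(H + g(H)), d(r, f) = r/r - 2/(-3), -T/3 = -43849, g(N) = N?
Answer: 6972545/53 ≈ 1.3156e+5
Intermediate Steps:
T = 131547 (T = -3*(-43849) = 131547)
d(r, f) = 5/3 (d(r, f) = 1 - 2*(-1/3) = 1 + 2/3 = 5/3)
V(H) = (215 + H)/(2*H) (V(H) = (H + 215)/(H + H) = (215 + H)/((2*H)) = (215 + H)*(1/(2*H)) = (215 + H)/(2*H))
T - V(66/(-81) - 15/d(-6, 5)) = 131547 - (215 + (66/(-81) - 15/5/3))/(2*(66/(-81) - 15/5/3)) = 131547 - (215 + (66*(-1/81) - 15*3/5))/(2*(66*(-1/81) - 15*3/5)) = 131547 - (215 + (-22/27 - 9))/(2*(-22/27 - 9)) = 131547 - (215 - 265/27)/(2*(-265/27)) = 131547 - (-27)*5540/(2*265*27) = 131547 - 1*(-554/53) = 131547 + 554/53 = 6972545/53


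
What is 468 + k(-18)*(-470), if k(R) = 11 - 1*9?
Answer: -472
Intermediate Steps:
k(R) = 2 (k(R) = 11 - 9 = 2)
468 + k(-18)*(-470) = 468 + 2*(-470) = 468 - 940 = -472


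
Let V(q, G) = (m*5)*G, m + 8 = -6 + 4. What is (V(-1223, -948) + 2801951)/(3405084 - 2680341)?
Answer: 2849351/724743 ≈ 3.9315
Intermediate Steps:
m = -10 (m = -8 + (-6 + 4) = -8 - 2 = -10)
V(q, G) = -50*G (V(q, G) = (-10*5)*G = -50*G)
(V(-1223, -948) + 2801951)/(3405084 - 2680341) = (-50*(-948) + 2801951)/(3405084 - 2680341) = (47400 + 2801951)/724743 = 2849351*(1/724743) = 2849351/724743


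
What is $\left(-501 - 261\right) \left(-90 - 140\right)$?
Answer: $175260$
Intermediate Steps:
$\left(-501 - 261\right) \left(-90 - 140\right) = - 762 \left(-90 - 140\right) = \left(-762\right) \left(-230\right) = 175260$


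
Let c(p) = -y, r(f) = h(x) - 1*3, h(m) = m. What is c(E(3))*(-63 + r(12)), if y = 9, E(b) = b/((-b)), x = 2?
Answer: 576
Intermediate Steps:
E(b) = -1 (E(b) = b*(-1/b) = -1)
r(f) = -1 (r(f) = 2 - 1*3 = 2 - 3 = -1)
c(p) = -9 (c(p) = -1*9 = -9)
c(E(3))*(-63 + r(12)) = -9*(-63 - 1) = -9*(-64) = 576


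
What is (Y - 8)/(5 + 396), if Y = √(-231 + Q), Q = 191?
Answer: -8/401 + 2*I*√10/401 ≈ -0.01995 + 0.015772*I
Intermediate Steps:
Y = 2*I*√10 (Y = √(-231 + 191) = √(-40) = 2*I*√10 ≈ 6.3246*I)
(Y - 8)/(5 + 396) = (2*I*√10 - 8)/(5 + 396) = (-8 + 2*I*√10)/401 = (-8 + 2*I*√10)*(1/401) = -8/401 + 2*I*√10/401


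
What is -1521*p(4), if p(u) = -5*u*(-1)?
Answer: -30420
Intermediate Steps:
p(u) = 5*u
-1521*p(4) = -7605*4 = -1521*20 = -30420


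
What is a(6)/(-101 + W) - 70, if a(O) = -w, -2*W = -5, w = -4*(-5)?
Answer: -13750/197 ≈ -69.797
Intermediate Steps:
w = 20
W = 5/2 (W = -½*(-5) = 5/2 ≈ 2.5000)
a(O) = -20 (a(O) = -1*20 = -20)
a(6)/(-101 + W) - 70 = -20/(-101 + 5/2) - 70 = -20/(-197/2) - 70 = -20*(-2/197) - 70 = 40/197 - 70 = -13750/197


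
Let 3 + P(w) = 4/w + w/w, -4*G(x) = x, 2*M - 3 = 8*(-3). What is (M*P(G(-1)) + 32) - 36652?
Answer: -36767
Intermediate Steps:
M = -21/2 (M = 3/2 + (8*(-3))/2 = 3/2 + (½)*(-24) = 3/2 - 12 = -21/2 ≈ -10.500)
G(x) = -x/4
P(w) = -2 + 4/w (P(w) = -3 + (4/w + w/w) = -3 + (4/w + 1) = -3 + (1 + 4/w) = -2 + 4/w)
(M*P(G(-1)) + 32) - 36652 = (-21*(-2 + 4/((-¼*(-1))))/2 + 32) - 36652 = (-21*(-2 + 4/(¼))/2 + 32) - 36652 = (-21*(-2 + 4*4)/2 + 32) - 36652 = (-21*(-2 + 16)/2 + 32) - 36652 = (-21/2*14 + 32) - 36652 = (-147 + 32) - 36652 = -115 - 36652 = -36767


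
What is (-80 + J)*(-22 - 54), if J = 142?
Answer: -4712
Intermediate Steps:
(-80 + J)*(-22 - 54) = (-80 + 142)*(-22 - 54) = 62*(-76) = -4712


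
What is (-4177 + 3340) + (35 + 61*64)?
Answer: 3102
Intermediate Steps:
(-4177 + 3340) + (35 + 61*64) = -837 + (35 + 3904) = -837 + 3939 = 3102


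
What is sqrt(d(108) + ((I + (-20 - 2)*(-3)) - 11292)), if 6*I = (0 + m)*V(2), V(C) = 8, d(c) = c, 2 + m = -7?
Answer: I*sqrt(11130) ≈ 105.5*I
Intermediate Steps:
m = -9 (m = -2 - 7 = -9)
I = -12 (I = ((0 - 9)*8)/6 = (-9*8)/6 = (1/6)*(-72) = -12)
sqrt(d(108) + ((I + (-20 - 2)*(-3)) - 11292)) = sqrt(108 + ((-12 + (-20 - 2)*(-3)) - 11292)) = sqrt(108 + ((-12 - 22*(-3)) - 11292)) = sqrt(108 + ((-12 + 66) - 11292)) = sqrt(108 + (54 - 11292)) = sqrt(108 - 11238) = sqrt(-11130) = I*sqrt(11130)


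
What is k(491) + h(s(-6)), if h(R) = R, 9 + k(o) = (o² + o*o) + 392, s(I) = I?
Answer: 482539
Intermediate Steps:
k(o) = 383 + 2*o² (k(o) = -9 + ((o² + o*o) + 392) = -9 + ((o² + o²) + 392) = -9 + (2*o² + 392) = -9 + (392 + 2*o²) = 383 + 2*o²)
k(491) + h(s(-6)) = (383 + 2*491²) - 6 = (383 + 2*241081) - 6 = (383 + 482162) - 6 = 482545 - 6 = 482539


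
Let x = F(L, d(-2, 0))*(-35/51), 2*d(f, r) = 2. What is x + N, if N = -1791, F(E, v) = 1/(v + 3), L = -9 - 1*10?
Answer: -365399/204 ≈ -1791.2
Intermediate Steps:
d(f, r) = 1 (d(f, r) = (½)*2 = 1)
L = -19 (L = -9 - 10 = -19)
F(E, v) = 1/(3 + v)
x = -35/204 (x = (-35/51)/(3 + 1) = (-35*1/51)/4 = (¼)*(-35/51) = -35/204 ≈ -0.17157)
x + N = -35/204 - 1791 = -365399/204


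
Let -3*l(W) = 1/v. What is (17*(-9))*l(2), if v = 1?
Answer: 51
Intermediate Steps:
l(W) = -1/3 (l(W) = -1/3/1 = -1/3*1 = -1/3)
(17*(-9))*l(2) = (17*(-9))*(-1/3) = -153*(-1/3) = 51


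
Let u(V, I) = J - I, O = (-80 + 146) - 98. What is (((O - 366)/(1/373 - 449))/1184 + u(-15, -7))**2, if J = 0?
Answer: 481767551129542441/9829888071307264 ≈ 49.010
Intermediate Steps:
O = -32 (O = 66 - 98 = -32)
u(V, I) = -I (u(V, I) = 0 - I = -I)
(((O - 366)/(1/373 - 449))/1184 + u(-15, -7))**2 = (((-32 - 366)/(1/373 - 449))/1184 - 1*(-7))**2 = (-398/(1/373 - 449)*(1/1184) + 7)**2 = (-398/(-167476/373)*(1/1184) + 7)**2 = (-398*(-373/167476)*(1/1184) + 7)**2 = ((74227/83738)*(1/1184) + 7)**2 = (74227/99145792 + 7)**2 = (694094771/99145792)**2 = 481767551129542441/9829888071307264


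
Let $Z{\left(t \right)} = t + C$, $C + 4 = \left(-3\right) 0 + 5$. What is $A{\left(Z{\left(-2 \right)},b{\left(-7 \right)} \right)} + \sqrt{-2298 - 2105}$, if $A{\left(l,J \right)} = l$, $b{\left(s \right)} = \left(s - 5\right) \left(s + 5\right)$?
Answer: $-1 + i \sqrt{4403} \approx -1.0 + 66.355 i$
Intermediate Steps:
$C = 1$ ($C = -4 + \left(\left(-3\right) 0 + 5\right) = -4 + \left(0 + 5\right) = -4 + 5 = 1$)
$b{\left(s \right)} = \left(-5 + s\right) \left(5 + s\right)$
$Z{\left(t \right)} = 1 + t$ ($Z{\left(t \right)} = t + 1 = 1 + t$)
$A{\left(Z{\left(-2 \right)},b{\left(-7 \right)} \right)} + \sqrt{-2298 - 2105} = \left(1 - 2\right) + \sqrt{-2298 - 2105} = -1 + \sqrt{-4403} = -1 + i \sqrt{4403}$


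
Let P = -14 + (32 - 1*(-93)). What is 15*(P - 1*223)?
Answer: -1680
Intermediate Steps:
P = 111 (P = -14 + (32 + 93) = -14 + 125 = 111)
15*(P - 1*223) = 15*(111 - 1*223) = 15*(111 - 223) = 15*(-112) = -1680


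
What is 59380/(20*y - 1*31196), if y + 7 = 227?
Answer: -14845/6699 ≈ -2.2160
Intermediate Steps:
y = 220 (y = -7 + 227 = 220)
59380/(20*y - 1*31196) = 59380/(20*220 - 1*31196) = 59380/(4400 - 31196) = 59380/(-26796) = 59380*(-1/26796) = -14845/6699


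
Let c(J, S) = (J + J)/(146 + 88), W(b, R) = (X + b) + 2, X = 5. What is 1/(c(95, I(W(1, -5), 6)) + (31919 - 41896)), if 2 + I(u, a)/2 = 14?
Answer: -117/1167214 ≈ -0.00010024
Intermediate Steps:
W(b, R) = 7 + b (W(b, R) = (5 + b) + 2 = 7 + b)
I(u, a) = 24 (I(u, a) = -4 + 2*14 = -4 + 28 = 24)
c(J, S) = J/117 (c(J, S) = (2*J)/234 = (2*J)*(1/234) = J/117)
1/(c(95, I(W(1, -5), 6)) + (31919 - 41896)) = 1/((1/117)*95 + (31919 - 41896)) = 1/(95/117 - 9977) = 1/(-1167214/117) = -117/1167214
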